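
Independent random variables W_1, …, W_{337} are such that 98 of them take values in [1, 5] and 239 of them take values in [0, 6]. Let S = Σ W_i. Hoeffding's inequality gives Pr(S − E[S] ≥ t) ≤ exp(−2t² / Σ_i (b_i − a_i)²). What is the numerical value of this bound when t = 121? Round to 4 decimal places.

Σ(b_i − a_i)² = 98·4² + 239·6² = 10172.
Exponent = 2·121² / 10172 = 2.87869.
Bound = exp(−2.87869) = 0.05621.

0.0562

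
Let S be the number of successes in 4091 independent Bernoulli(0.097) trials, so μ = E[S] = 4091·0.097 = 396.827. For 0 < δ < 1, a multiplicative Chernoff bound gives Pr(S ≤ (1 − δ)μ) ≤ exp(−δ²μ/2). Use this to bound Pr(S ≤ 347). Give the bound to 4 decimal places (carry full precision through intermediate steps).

0.0438

Write 347 = (1 − δ)μ, so δ = 1 − 347/396.827 = 0.1255635…
Then the exponent is δ²μ/2 = (μ − 347)²/(2μ) = 3.128227.
Bound = exp(−3.128227) = 0.04380.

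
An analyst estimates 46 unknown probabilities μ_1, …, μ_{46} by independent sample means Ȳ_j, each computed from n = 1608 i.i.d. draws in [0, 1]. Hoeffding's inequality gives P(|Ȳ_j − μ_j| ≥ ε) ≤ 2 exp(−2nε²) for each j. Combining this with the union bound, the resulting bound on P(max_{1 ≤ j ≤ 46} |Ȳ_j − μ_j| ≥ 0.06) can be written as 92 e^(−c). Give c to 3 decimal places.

Union bound over the 46 events: P(max_{1 ≤ j ≤ 46} |Ȳ_j − μ_j| ≥ 0.06) ≤ 46·2·exp(−2nε²) = 92 exp(−2·1608·0.06²).
So c = 2·1608·0.06² = 11.5776.

11.578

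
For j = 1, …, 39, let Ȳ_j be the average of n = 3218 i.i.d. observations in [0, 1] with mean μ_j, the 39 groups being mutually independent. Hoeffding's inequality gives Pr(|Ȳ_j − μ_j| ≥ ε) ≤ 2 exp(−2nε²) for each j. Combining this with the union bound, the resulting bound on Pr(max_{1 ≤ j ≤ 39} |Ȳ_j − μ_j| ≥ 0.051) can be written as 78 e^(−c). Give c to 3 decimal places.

16.740

Union bound over the 39 events: Pr(max_{1 ≤ j ≤ 39} |Ȳ_j − μ_j| ≥ 0.051) ≤ 39·2·exp(−2nε²) = 78 exp(−2·3218·0.051²).
So c = 2·3218·0.051² = 16.7400.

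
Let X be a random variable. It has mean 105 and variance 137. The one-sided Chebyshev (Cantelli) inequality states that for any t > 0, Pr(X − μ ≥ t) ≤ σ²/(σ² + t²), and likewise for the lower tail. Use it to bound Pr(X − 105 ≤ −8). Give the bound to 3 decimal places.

Here σ² = 137 and t = 8, so σ² + t² = 201.
Cantelli's bound: 137/201 = 0.6816.

0.682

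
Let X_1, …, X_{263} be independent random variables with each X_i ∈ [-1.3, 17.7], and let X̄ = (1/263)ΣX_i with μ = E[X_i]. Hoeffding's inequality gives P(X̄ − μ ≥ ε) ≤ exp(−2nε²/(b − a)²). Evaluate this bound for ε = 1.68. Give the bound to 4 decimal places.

0.0164

Exponent: 2nε²/(b − a)² = 2·263·1.68² / 19² = 4.11242.
Bound = exp(−4.11242) = 0.01637.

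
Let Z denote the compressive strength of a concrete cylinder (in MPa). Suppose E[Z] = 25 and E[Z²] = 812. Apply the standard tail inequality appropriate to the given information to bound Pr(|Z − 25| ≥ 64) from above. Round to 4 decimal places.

0.0457

The first two moments determine the variance, so Chebyshev's inequality is the sharpest standard bound available.
Var(Z) = E[Z²] − (E[Z])² = 812 − 625 = 187.
Chebyshev's inequality: Pr(|Z − μ| ≥ t) ≤ Var(Z)/t² = 187/4096 = 0.0457.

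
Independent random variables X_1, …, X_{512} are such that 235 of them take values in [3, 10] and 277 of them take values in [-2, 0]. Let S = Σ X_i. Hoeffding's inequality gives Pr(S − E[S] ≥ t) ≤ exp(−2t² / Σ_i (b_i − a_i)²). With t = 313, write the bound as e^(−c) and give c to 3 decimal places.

15.522

Σ(b_i − a_i)² = 235·7² + 277·2² = 12623.
c = 2t² / 12623 = 2·313² / 12623 = 15.5223.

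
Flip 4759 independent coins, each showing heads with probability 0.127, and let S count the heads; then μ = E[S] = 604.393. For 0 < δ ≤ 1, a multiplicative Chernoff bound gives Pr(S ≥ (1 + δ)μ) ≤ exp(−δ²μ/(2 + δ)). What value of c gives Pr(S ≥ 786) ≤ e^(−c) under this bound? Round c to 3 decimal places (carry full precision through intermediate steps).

Write 786 = (1 + δ)μ, so δ = 786/604.393 − 1 = 0.3004783…
Then the exponent is δ²μ/(2 + δ) = (786 − μ)² / (μ·(2 + δ)) = 23.720705.

23.721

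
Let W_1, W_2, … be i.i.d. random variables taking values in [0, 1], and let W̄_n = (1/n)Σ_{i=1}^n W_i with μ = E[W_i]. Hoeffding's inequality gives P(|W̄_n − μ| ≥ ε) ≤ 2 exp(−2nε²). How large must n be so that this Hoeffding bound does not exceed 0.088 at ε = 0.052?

578

Require 2·exp(−2nε²) ≤ 0.088, i.e. 2nε² ≥ ln(2/0.088) = 3.123566.
So n ≥ 3.123566 / (2·0.052²) = 577.582.
The smallest integer n is 578.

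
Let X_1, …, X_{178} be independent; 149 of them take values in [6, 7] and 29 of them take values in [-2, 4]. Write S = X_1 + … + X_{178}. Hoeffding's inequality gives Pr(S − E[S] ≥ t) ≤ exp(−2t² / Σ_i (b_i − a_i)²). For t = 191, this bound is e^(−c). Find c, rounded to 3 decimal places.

61.158

Σ(b_i − a_i)² = 149·1² + 29·6² = 1193.
c = 2t² / 1193 = 2·191² / 1193 = 61.1584.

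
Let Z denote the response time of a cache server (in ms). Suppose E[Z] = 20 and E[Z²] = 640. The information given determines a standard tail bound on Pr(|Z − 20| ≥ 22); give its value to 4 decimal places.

The first two moments determine the variance, so Chebyshev's inequality is the sharpest standard bound available.
Var(Z) = E[Z²] − (E[Z])² = 640 − 400 = 240.
Chebyshev's inequality: Pr(|Z − μ| ≥ t) ≤ Var(Z)/t² = 240/484 = 0.4959.

0.4959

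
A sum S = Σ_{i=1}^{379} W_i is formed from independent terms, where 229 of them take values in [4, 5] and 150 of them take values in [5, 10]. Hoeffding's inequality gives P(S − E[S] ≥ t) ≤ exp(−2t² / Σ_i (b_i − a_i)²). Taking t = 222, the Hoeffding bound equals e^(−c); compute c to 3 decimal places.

24.772

Σ(b_i − a_i)² = 229·1² + 150·5² = 3979.
c = 2t² / 3979 = 2·222² / 3979 = 24.7721.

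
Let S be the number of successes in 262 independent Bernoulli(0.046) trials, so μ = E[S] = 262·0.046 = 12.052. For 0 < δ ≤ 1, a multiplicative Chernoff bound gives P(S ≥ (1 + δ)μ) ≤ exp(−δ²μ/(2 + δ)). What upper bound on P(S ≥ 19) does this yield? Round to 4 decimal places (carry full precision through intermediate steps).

0.2113

Write 19 = (1 + δ)μ, so δ = 19/12.052 − 1 = 0.5765018…
Then the exponent is δ²μ/(2 + δ) = (19 − μ)² / (μ·(2 + δ)) = 1.554641.
Bound = exp(−1.554641) = 0.21127.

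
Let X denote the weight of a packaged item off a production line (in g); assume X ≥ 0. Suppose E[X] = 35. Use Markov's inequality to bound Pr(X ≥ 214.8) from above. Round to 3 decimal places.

Markov's inequality: for a non-negative random variable, Pr(X ≥ a) ≤ E[X]/a.
Here E[X] = 35 and a = 214.8, so the bound is 35/214.8 = 0.1629.

0.163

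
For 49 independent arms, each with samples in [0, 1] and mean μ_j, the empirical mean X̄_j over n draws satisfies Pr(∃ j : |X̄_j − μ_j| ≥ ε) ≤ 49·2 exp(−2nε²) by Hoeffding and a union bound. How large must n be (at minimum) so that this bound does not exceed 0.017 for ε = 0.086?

586

Need 2·49·exp(−2nε²) ≤ 0.017, i.e. exp(−2nε²) ≤ 0.017/98.
So 2nε² ≥ ln(98/0.017) = 8.659509.
Hence n ≥ 8.659509/(2·0.086²) = 585.418.
The smallest integer n is 586.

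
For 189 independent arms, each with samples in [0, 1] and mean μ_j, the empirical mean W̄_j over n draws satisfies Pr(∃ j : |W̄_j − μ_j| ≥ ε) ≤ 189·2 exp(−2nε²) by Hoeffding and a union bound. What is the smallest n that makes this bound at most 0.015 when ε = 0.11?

Need 2·189·exp(−2nε²) ≤ 0.015, i.e. exp(−2nε²) ≤ 0.015/378.
So 2nε² ≥ ln(378/0.015) = 10.134599.
Hence n ≥ 10.134599/(2·0.11²) = 418.785.
The smallest integer n is 419.

419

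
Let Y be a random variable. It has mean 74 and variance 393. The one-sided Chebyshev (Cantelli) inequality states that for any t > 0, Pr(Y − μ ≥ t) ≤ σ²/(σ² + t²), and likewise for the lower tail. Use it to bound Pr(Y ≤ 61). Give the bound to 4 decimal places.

Here σ² = 393 and t = 13, so σ² + t² = 562.
Cantelli's bound: 393/562 = 0.6993.

0.6993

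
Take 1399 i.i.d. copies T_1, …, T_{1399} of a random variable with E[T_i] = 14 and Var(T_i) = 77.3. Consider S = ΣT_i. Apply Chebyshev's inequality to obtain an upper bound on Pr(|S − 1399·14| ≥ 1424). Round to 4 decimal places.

0.0533

Var(S) = n·Var(T_i) = 1399·77.3 = 108142.7.
Chebyshev: Pr(|S − 1399·14| ≥ 1424) ≤ Var(S)/1424² = 108142.7/2027776 = 0.0533.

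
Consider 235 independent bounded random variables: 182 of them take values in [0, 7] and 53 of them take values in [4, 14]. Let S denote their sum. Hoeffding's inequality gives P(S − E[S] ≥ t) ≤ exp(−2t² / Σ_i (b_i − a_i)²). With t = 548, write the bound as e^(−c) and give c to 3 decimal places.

42.243

Σ(b_i − a_i)² = 182·7² + 53·10² = 14218.
c = 2t² / 14218 = 2·548² / 14218 = 42.2428.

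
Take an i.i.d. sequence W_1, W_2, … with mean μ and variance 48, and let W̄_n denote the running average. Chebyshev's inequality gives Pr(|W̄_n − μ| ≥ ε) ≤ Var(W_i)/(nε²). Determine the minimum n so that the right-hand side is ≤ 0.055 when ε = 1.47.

404

Require 48/(n·1.47²) ≤ 0.055, i.e. n ≥ 48/(0.055·1.47²) = 403.872.
The smallest integer n is 404.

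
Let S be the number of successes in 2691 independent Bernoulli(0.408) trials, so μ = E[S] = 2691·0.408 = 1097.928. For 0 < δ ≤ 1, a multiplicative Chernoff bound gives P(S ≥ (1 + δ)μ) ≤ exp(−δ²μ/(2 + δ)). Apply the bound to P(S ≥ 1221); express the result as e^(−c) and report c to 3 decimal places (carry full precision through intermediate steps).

Write 1221 = (1 + δ)μ, so δ = 1221/1097.928 − 1 = 0.1120948…
Then the exponent is δ²μ/(2 + δ) = (1221 − μ)² / (μ·(2 + δ)) = 6.531776.

6.532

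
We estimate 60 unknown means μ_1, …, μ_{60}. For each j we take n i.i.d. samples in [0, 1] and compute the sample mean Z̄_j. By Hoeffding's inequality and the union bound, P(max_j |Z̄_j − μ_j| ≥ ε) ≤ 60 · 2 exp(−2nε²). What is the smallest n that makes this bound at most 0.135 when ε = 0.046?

1605

Need 2·60·exp(−2nε²) ≤ 0.135, i.e. exp(−2nε²) ≤ 0.135/120.
So 2nε² ≥ ln(120/0.135) = 6.789972.
Hence n ≥ 6.789972/(2·0.046²) = 1604.436.
The smallest integer n is 1605.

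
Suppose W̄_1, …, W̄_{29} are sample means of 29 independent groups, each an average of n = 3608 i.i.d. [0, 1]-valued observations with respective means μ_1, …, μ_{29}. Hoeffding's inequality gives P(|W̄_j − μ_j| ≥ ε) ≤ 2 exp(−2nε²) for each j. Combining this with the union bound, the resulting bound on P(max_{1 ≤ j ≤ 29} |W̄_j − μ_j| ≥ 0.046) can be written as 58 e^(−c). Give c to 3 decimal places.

15.269

Union bound over the 29 events: P(max_{1 ≤ j ≤ 29} |W̄_j − μ_j| ≥ 0.046) ≤ 29·2·exp(−2nε²) = 58 exp(−2·3608·0.046²).
So c = 2·3608·0.046² = 15.2691.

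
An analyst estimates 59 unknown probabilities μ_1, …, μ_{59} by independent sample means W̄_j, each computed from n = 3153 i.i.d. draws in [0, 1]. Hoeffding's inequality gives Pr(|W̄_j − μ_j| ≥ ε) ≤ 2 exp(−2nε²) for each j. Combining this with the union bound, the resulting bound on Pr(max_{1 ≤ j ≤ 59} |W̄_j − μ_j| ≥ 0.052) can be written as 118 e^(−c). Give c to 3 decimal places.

17.051

Union bound over the 59 events: Pr(max_{1 ≤ j ≤ 59} |W̄_j − μ_j| ≥ 0.052) ≤ 59·2·exp(−2nε²) = 118 exp(−2·3153·0.052²).
So c = 2·3153·0.052² = 17.0514.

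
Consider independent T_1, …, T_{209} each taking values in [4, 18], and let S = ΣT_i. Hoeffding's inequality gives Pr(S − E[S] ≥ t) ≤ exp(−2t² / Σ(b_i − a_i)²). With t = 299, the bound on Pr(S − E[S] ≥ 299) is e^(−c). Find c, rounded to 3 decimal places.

Σ(b_i − a_i)² = 209·(14)² = 40964.
c = 2t²/40964 = 2·299²/40964 = 4.3649.

4.365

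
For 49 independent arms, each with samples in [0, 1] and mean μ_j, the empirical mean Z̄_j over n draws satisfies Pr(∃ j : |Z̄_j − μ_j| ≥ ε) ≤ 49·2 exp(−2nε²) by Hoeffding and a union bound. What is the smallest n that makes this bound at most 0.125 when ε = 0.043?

1803

Need 2·49·exp(−2nε²) ≤ 0.125, i.e. exp(−2nε²) ≤ 0.125/98.
So 2nε² ≥ ln(98/0.125) = 6.664409.
Hence n ≥ 6.664409/(2·0.043²) = 1802.166.
The smallest integer n is 1803.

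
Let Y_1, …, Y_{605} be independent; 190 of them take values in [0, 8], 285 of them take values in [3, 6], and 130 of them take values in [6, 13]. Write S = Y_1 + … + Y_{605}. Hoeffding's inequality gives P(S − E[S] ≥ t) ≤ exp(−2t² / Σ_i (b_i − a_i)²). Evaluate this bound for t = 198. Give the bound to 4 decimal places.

0.0243

Σ(b_i − a_i)² = 190·8² + 285·3² + 130·7² = 21095.
Exponent = 2·198² / 21095 = 3.71690.
Bound = exp(−3.71690) = 0.02431.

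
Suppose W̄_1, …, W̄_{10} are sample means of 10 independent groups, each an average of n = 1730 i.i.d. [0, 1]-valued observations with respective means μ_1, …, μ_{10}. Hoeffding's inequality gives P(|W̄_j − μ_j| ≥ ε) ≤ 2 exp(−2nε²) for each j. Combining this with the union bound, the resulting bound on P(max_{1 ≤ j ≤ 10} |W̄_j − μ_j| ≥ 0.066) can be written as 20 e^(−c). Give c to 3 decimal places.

Union bound over the 10 events: P(max_{1 ≤ j ≤ 10} |W̄_j − μ_j| ≥ 0.066) ≤ 10·2·exp(−2nε²) = 20 exp(−2·1730·0.066²).
So c = 2·1730·0.066² = 15.0718.

15.072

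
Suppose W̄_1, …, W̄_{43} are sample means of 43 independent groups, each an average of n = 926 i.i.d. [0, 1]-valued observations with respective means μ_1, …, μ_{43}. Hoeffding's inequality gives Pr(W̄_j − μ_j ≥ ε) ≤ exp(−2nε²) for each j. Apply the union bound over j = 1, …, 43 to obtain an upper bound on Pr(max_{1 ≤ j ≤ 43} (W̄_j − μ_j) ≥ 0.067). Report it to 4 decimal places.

0.0105

Per-experiment Hoeffding bound: exp(−2·926·0.067²) = exp(−8.31363) = 0.00024515.
Union bound over 43 events: 43·0.00024515 = 0.01054.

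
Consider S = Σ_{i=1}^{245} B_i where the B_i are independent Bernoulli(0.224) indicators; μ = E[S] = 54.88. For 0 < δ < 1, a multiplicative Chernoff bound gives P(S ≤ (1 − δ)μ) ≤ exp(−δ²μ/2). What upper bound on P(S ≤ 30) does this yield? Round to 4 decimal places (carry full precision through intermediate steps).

0.0036

Write 30 = (1 − δ)μ, so δ = 1 − 30/54.88 = 0.4533528…
Then the exponent is δ²μ/2 = (μ − 30)²/(2μ) = 5.639708.
Bound = exp(−5.639708) = 0.00355.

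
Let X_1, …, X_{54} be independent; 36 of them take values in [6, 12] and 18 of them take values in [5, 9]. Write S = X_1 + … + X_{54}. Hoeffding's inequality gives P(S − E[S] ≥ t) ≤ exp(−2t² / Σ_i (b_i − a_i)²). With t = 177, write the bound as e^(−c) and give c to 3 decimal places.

39.557

Σ(b_i − a_i)² = 36·6² + 18·4² = 1584.
c = 2t² / 1584 = 2·177² / 1584 = 39.5568.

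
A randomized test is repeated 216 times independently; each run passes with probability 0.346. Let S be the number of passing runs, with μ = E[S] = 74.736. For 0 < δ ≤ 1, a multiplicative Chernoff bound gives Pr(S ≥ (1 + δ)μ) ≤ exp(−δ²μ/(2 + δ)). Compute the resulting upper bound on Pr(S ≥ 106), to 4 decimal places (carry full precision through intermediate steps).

Write 106 = (1 + δ)μ, so δ = 106/74.736 − 1 = 0.4183258…
Then the exponent is δ²μ/(2 + δ) = (106 − μ)² / (μ·(2 + δ)) = 5.408096.
Bound = exp(−5.408096) = 0.00448.

0.0045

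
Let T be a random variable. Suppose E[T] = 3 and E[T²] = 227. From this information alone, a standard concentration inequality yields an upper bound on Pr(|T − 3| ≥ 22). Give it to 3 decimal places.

The first two moments determine the variance, so Chebyshev's inequality is the sharpest standard bound available.
Var(T) = E[T²] − (E[T])² = 227 − 9 = 218.
Chebyshev's inequality: Pr(|T − μ| ≥ t) ≤ Var(T)/t² = 218/484 = 0.4504.

0.450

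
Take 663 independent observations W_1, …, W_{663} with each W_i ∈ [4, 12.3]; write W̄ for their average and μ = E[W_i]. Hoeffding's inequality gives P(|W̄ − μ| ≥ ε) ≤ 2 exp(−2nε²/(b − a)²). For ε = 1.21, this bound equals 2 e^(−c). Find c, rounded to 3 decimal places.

c = 2nε²/(b − a)² = 2·663·1.21² / 8.3² = 28.1811.

28.181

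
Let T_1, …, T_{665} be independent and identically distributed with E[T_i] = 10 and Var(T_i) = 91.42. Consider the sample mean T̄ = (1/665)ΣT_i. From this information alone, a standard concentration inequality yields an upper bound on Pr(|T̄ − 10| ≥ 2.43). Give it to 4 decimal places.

With mean and variance of each term known, Chebyshev's inequality bounds the deviation of the sum (or sample mean).
Var(T̄) = Var(T_i)/n = 91.42/665 = 0.13747.
Chebyshev: Pr(|T̄ − 10| ≥ 2.43) ≤ Var(T̄)/(2.43)² = 91.42/(665·2.43²) = 0.0233.

0.0233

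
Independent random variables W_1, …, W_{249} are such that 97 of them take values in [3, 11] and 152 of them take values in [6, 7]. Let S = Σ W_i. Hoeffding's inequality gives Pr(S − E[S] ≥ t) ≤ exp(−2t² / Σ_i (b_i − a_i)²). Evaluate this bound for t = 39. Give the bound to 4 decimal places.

Σ(b_i − a_i)² = 97·8² + 152·1² = 6360.
Exponent = 2·39² / 6360 = 0.47830.
Bound = exp(−0.47830) = 0.61984.

0.6198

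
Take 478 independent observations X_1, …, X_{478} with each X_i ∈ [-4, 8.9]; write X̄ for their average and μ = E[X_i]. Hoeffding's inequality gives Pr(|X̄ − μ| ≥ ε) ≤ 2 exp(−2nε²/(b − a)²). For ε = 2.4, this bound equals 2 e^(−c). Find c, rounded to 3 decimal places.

c = 2nε²/(b − a)² = 2·478·2.4² / 12.9² = 33.0903.

33.090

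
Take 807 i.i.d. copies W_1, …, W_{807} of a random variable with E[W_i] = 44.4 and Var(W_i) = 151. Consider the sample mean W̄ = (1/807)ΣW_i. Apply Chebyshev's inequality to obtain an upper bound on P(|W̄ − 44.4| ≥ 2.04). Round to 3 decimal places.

0.045

Var(W̄) = Var(W_i)/n = 151/807 = 0.18711.
Chebyshev: P(|W̄ − 44.4| ≥ 2.04) ≤ Var(W̄)/(2.04)² = 151/(807·2.04²) = 0.0450.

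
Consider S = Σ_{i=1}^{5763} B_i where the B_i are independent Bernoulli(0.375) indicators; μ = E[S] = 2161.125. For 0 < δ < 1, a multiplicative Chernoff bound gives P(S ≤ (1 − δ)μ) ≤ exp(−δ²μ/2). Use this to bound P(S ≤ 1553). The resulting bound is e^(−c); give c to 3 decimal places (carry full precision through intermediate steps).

85.561

Write 1553 = (1 − δ)μ, so δ = 1 − 1553/2161.125 = 0.2813928…
Then the exponent is δ²μ/2 = (μ − 1553)²/(2μ) = 85.560996.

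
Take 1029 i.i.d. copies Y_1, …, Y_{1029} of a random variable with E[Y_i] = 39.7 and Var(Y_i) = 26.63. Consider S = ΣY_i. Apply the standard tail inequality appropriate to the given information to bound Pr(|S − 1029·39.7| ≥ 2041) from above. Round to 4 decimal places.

With mean and variance of each term known, Chebyshev's inequality bounds the deviation of the sum (or sample mean).
Var(S) = n·Var(Y_i) = 1029·26.63 = 27402.27.
Chebyshev: Pr(|S − 1029·39.7| ≥ 2041) ≤ Var(S)/2041² = 27402.27/4165681 = 0.0066.

0.0066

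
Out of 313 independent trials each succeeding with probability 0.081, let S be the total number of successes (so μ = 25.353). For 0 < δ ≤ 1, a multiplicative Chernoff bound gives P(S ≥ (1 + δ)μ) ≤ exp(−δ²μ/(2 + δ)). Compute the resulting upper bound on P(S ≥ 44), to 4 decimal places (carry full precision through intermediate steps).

0.0066

Write 44 = (1 + δ)μ, so δ = 44/25.353 − 1 = 0.7354948…
Then the exponent is δ²μ/(2 + δ) = (44 − μ)² / (μ·(2 + δ)) = 5.013635.
Bound = exp(−5.013635) = 0.00665.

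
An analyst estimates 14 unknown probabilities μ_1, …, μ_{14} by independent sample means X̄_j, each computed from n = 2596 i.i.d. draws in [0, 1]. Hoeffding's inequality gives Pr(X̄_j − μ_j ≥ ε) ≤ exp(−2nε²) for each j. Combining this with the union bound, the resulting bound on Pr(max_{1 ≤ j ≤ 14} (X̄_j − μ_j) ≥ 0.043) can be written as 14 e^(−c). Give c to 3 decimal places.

9.600

Union bound over the 14 events: Pr(max_{1 ≤ j ≤ 14} (X̄_j − μ_j) ≥ 0.043) ≤ 14·exp(−2nε²) = 14 exp(−2·2596·0.043²).
So c = 2·2596·0.043² = 9.6000.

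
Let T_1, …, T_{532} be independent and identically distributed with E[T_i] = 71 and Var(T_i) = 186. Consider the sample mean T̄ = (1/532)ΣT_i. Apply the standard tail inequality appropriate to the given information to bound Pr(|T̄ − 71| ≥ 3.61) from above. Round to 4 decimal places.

0.0268

With mean and variance of each term known, Chebyshev's inequality bounds the deviation of the sum (or sample mean).
Var(T̄) = Var(T_i)/n = 186/532 = 0.34962.
Chebyshev: Pr(|T̄ − 71| ≥ 3.61) ≤ Var(T̄)/(3.61)² = 186/(532·3.61²) = 0.0268.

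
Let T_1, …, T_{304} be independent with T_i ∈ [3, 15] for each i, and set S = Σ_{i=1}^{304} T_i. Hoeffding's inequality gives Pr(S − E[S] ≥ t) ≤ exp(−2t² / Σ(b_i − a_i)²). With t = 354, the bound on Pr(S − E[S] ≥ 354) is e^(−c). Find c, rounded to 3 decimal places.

Σ(b_i − a_i)² = 304·(12)² = 43776.
c = 2t²/43776 = 2·354²/43776 = 5.7253.

5.725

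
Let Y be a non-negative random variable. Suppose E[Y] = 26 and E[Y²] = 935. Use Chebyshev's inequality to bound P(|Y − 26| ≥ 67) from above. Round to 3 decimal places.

Var(Y) = E[Y²] − (E[Y])² = 935 − 676 = 259.
Chebyshev's inequality: P(|Y − μ| ≥ t) ≤ Var(Y)/t² = 259/4489 = 0.0577.

0.058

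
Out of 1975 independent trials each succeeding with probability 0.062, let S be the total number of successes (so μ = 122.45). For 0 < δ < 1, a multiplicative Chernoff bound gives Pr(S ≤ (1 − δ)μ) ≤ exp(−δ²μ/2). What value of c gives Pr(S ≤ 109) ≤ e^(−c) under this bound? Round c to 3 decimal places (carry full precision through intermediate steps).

0.739

Write 109 = (1 − δ)μ, so δ = 1 − 109/122.45 = 0.1098408…
Then the exponent is δ²μ/2 = (μ − 109)²/(2μ) = 0.738679.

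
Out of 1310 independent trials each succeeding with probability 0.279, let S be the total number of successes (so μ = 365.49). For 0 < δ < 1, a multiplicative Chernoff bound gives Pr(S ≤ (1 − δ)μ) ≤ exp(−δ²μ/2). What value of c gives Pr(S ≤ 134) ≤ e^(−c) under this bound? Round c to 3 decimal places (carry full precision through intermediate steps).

73.309

Write 134 = (1 − δ)μ, so δ = 1 − 134/365.49 = 0.6333689…
Then the exponent is δ²μ/2 = (μ − 134)²/(2μ) = 73.309284.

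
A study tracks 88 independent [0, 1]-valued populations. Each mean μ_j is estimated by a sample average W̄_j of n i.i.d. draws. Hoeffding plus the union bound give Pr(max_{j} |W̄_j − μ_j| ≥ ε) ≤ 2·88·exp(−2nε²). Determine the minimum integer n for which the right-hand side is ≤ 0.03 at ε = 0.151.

Need 2·88·exp(−2nε²) ≤ 0.03, i.e. exp(−2nε²) ≤ 0.03/176.
So 2nε² ≥ ln(176/0.03) = 8.677042.
Hence n ≥ 8.677042/(2·0.151²) = 190.278.
The smallest integer n is 191.

191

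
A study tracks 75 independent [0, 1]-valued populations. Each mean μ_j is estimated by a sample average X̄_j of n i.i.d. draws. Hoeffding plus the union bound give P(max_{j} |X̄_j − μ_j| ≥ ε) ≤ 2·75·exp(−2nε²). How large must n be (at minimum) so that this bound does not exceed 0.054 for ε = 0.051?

1525

Need 2·75·exp(−2nε²) ≤ 0.054, i.e. exp(−2nε²) ≤ 0.054/150.
So 2nε² ≥ ln(150/0.054) = 7.929407.
Hence n ≥ 7.929407/(2·0.051²) = 1524.300.
The smallest integer n is 1525.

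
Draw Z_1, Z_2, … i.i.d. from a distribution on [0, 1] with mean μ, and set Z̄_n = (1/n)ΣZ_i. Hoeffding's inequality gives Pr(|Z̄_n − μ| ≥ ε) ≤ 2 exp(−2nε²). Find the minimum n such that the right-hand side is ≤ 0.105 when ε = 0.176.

48

Require 2·exp(−2nε²) ≤ 0.105, i.e. 2nε² ≥ ln(2/0.105) = 2.946942.
So n ≥ 2.946942 / (2·0.176²) = 47.568.
The smallest integer n is 48.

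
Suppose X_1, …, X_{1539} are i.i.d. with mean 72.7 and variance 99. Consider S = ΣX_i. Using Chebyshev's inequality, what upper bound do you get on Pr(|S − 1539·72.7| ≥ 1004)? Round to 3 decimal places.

0.151

Var(S) = n·Var(X_i) = 1539·99 = 152361.
Chebyshev: Pr(|S − 1539·72.7| ≥ 1004) ≤ Var(S)/1004² = 152361/1008016 = 0.1511.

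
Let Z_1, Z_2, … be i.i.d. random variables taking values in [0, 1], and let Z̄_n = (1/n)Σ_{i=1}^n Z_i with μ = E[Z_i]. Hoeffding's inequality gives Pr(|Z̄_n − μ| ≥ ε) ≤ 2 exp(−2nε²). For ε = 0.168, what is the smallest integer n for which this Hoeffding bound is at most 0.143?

Require 2·exp(−2nε²) ≤ 0.143, i.e. 2nε² ≥ ln(2/0.143) = 2.638058.
So n ≥ 2.638058 / (2·0.168²) = 46.734.
The smallest integer n is 47.

47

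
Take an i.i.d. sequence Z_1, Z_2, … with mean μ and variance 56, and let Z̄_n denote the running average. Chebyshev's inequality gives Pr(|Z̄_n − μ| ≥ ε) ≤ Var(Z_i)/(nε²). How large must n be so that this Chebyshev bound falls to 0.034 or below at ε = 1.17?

Require 56/(n·1.17²) ≤ 0.034, i.e. n ≥ 56/(0.034·1.17²) = 1203.199.
The smallest integer n is 1204.

1204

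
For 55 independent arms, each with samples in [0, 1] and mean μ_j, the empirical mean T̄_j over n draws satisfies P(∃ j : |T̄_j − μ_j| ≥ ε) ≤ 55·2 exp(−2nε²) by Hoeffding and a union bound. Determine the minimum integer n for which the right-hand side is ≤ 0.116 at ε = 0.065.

Need 2·55·exp(−2nε²) ≤ 0.116, i.e. exp(−2nε²) ≤ 0.116/110.
So 2nε² ≥ ln(110/0.116) = 6.854645.
Hence n ≥ 6.854645/(2·0.065²) = 811.201.
The smallest integer n is 812.

812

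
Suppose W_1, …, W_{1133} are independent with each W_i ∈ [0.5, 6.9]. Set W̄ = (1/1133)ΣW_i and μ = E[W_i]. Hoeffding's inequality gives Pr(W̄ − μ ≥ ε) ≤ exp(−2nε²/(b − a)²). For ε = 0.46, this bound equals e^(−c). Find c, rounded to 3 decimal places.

c = 2nε²/(b − a)² = 2·1133·0.46² / 6.4² = 11.7062.

11.706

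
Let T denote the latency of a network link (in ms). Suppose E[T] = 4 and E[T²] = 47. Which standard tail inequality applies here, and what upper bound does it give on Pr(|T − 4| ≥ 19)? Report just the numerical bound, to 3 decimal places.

0.086

The first two moments determine the variance, so Chebyshev's inequality is the sharpest standard bound available.
Var(T) = E[T²] − (E[T])² = 47 − 16 = 31.
Chebyshev's inequality: Pr(|T − μ| ≥ t) ≤ Var(T)/t² = 31/361 = 0.0859.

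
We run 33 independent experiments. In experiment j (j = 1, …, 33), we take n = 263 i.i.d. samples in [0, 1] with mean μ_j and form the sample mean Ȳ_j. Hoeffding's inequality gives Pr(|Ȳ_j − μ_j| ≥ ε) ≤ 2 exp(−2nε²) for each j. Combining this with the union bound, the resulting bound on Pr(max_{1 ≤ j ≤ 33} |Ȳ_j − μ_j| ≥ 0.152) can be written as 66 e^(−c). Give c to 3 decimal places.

12.153

Union bound over the 33 events: Pr(max_{1 ≤ j ≤ 33} |Ȳ_j − μ_j| ≥ 0.152) ≤ 33·2·exp(−2nε²) = 66 exp(−2·263·0.152²).
So c = 2·263·0.152² = 12.1527.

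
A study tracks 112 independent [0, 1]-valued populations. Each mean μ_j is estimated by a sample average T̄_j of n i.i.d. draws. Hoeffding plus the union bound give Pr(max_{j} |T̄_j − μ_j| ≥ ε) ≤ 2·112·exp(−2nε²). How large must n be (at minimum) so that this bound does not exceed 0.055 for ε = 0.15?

Need 2·112·exp(−2nε²) ≤ 0.055, i.e. exp(−2nε²) ≤ 0.055/224.
So 2nε² ≥ ln(224/0.055) = 8.312068.
Hence n ≥ 8.312068/(2·0.15²) = 184.713.
The smallest integer n is 185.

185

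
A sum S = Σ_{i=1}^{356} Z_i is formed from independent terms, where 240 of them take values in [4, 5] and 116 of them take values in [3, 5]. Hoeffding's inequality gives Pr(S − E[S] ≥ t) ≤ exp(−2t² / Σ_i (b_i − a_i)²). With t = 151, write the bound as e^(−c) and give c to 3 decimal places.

Σ(b_i − a_i)² = 240·1² + 116·2² = 704.
c = 2t² / 704 = 2·151² / 704 = 64.7756.

64.776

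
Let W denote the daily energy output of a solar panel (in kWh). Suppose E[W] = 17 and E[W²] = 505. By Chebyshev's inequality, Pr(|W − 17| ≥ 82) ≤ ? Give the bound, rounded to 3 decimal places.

Var(W) = E[W²] − (E[W])² = 505 − 289 = 216.
Chebyshev's inequality: Pr(|W − μ| ≥ t) ≤ Var(W)/t² = 216/6724 = 0.0321.

0.032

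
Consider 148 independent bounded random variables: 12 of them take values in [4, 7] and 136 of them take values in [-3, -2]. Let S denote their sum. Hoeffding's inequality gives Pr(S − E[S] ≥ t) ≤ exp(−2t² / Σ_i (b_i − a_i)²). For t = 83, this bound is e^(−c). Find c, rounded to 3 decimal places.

56.467

Σ(b_i − a_i)² = 12·3² + 136·1² = 244.
c = 2t² / 244 = 2·83² / 244 = 56.4672.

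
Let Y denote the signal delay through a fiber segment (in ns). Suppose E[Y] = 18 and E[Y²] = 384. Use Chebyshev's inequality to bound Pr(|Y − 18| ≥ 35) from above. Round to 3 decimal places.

0.049

Var(Y) = E[Y²] − (E[Y])² = 384 − 324 = 60.
Chebyshev's inequality: Pr(|Y − μ| ≥ t) ≤ Var(Y)/t² = 60/1225 = 0.0490.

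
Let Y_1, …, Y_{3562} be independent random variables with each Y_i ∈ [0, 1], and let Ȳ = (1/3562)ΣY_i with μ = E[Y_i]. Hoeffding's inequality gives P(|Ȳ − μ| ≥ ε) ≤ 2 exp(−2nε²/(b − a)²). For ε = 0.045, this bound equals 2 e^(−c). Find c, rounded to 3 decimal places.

14.426

c = 2nε²/(b − a)² = 2·3562·0.045² / 1² = 14.4261.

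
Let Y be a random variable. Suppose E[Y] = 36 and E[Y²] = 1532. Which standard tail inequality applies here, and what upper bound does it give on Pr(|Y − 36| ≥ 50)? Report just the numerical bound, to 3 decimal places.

The first two moments determine the variance, so Chebyshev's inequality is the sharpest standard bound available.
Var(Y) = E[Y²] − (E[Y])² = 1532 − 1296 = 236.
Chebyshev's inequality: Pr(|Y − μ| ≥ t) ≤ Var(Y)/t² = 236/2500 = 0.0944.

0.094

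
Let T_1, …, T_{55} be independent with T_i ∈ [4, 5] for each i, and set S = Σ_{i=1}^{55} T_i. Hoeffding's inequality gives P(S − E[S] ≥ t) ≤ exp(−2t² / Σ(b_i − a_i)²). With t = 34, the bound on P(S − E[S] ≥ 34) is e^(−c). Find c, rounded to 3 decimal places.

Σ(b_i − a_i)² = 55·(1)² = 55.
c = 2t²/55 = 2·34²/55 = 42.0364.

42.036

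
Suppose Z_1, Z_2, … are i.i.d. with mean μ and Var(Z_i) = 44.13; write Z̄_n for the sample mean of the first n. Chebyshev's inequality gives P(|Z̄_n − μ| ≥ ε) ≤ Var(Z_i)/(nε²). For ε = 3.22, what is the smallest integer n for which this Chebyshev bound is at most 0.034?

126

Require 44.13/(n·3.22²) ≤ 0.034, i.e. n ≥ 44.13/(0.034·3.22²) = 125.182.
The smallest integer n is 126.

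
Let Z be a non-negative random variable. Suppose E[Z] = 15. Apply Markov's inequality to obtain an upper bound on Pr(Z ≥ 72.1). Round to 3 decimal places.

Markov's inequality: for a non-negative random variable, Pr(Z ≥ a) ≤ E[Z]/a.
Here E[Z] = 15 and a = 72.1, so the bound is 15/72.1 = 0.2080.

0.208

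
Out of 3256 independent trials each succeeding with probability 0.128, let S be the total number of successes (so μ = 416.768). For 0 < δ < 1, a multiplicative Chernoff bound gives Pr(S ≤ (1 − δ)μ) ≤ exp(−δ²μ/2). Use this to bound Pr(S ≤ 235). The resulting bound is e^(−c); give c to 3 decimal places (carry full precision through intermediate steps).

39.638

Write 235 = (1 − δ)μ, so δ = 1 − 235/416.768 = 0.4361371…
Then the exponent is δ²μ/2 = (μ − 235)²/(2μ) = 39.637887.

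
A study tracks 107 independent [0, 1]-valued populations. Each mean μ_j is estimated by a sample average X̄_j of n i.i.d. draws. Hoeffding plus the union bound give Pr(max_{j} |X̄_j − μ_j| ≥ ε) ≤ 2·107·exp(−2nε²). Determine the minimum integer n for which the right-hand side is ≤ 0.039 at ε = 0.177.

138

Need 2·107·exp(−2nε²) ≤ 0.039, i.e. exp(−2nε²) ≤ 0.039/214.
So 2nε² ≥ ln(214/0.039) = 8.610170.
Hence n ≥ 8.610170/(2·0.177²) = 137.415.
The smallest integer n is 138.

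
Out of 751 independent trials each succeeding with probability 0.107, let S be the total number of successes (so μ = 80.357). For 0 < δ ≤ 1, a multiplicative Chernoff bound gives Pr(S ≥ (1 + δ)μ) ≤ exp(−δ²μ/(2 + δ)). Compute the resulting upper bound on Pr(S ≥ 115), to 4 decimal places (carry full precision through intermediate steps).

0.0021

Write 115 = (1 + δ)μ, so δ = 115/80.357 − 1 = 0.4311137…
Then the exponent is δ²μ/(2 + δ) = (115 − μ)² / (μ·(2 + δ)) = 6.143304.
Bound = exp(−6.143304) = 0.00215.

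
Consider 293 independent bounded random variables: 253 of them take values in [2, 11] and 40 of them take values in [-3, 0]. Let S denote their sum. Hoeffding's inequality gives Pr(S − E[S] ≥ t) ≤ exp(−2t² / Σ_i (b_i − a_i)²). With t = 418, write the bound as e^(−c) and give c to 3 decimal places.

Σ(b_i − a_i)² = 253·9² + 40·3² = 20853.
c = 2t² / 20853 = 2·418² / 20853 = 16.7577.

16.758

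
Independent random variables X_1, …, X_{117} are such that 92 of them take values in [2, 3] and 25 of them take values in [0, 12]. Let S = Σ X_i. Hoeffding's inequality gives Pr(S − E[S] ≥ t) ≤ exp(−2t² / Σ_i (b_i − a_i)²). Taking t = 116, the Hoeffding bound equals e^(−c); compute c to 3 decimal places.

7.289

Σ(b_i − a_i)² = 92·1² + 25·12² = 3692.
c = 2t² / 3692 = 2·116² / 3692 = 7.2893.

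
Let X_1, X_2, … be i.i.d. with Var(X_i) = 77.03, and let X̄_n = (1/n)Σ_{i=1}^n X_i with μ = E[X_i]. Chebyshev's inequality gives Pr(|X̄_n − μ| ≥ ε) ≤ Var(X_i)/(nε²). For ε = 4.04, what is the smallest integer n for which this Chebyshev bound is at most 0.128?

Require 77.03/(n·4.04²) ≤ 0.128, i.e. n ≥ 77.03/(0.128·4.04²) = 36.871.
The smallest integer n is 37.

37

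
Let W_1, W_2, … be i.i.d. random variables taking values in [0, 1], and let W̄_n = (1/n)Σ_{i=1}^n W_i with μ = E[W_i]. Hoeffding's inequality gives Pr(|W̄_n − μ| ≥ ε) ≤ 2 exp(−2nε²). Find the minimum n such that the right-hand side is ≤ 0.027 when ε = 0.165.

80

Require 2·exp(−2nε²) ≤ 0.027, i.e. 2nε² ≥ ln(2/0.027) = 4.305066.
So n ≥ 4.305066 / (2·0.165²) = 79.065.
The smallest integer n is 80.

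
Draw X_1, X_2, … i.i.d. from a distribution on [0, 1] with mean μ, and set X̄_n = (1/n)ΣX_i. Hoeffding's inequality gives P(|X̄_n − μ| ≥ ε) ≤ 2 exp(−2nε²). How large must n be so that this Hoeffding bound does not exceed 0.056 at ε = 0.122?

121

Require 2·exp(−2nε²) ≤ 0.056, i.e. 2nε² ≥ ln(2/0.056) = 3.575551.
So n ≥ 3.575551 / (2·0.122²) = 120.114.
The smallest integer n is 121.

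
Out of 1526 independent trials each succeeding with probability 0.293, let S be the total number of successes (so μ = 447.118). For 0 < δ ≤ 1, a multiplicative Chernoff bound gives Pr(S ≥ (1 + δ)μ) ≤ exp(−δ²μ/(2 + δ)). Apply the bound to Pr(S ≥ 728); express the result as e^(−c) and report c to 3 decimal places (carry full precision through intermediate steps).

67.138

Write 728 = (1 + δ)μ, so δ = 728/447.118 − 1 = 0.6282055…
Then the exponent is δ²μ/(2 + δ) = (728 − μ)² / (μ·(2 + δ)) = 67.137681.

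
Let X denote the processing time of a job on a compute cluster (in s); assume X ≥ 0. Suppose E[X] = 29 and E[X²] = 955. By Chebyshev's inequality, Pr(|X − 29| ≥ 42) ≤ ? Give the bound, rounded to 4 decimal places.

Var(X) = E[X²] − (E[X])² = 955 − 841 = 114.
Chebyshev's inequality: Pr(|X − μ| ≥ t) ≤ Var(X)/t² = 114/1764 = 0.0646.

0.0646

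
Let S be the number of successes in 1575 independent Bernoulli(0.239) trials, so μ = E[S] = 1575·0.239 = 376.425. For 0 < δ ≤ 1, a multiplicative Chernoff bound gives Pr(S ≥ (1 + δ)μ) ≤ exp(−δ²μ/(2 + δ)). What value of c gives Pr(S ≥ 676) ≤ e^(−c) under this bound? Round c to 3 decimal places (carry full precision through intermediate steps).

85.275

Write 676 = (1 + δ)μ, so δ = 676/376.425 − 1 = 0.7958425…
Then the exponent is δ²μ/(2 + δ) = (676 − μ)² / (μ·(2 + δ)) = 85.274657.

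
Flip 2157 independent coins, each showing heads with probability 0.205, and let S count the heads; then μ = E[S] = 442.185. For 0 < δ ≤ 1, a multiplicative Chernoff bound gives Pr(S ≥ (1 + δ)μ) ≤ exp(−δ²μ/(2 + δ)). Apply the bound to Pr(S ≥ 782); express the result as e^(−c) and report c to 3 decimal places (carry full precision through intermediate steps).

Write 782 = (1 + δ)μ, so δ = 782/442.185 − 1 = 0.7684906…
Then the exponent is δ²μ/(2 + δ) = (782 − μ)² / (μ·(2 + δ)) = 94.327438.

94.327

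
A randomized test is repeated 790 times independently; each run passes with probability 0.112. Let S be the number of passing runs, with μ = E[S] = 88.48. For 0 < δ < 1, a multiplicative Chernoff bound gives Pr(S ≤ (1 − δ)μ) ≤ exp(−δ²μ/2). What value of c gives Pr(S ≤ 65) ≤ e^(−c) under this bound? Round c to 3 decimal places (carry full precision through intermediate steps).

Write 65 = (1 − δ)μ, so δ = 1 − 65/88.48 = 0.2653707…
Then the exponent is δ²μ/2 = (μ − 65)²/(2μ) = 3.115452.

3.115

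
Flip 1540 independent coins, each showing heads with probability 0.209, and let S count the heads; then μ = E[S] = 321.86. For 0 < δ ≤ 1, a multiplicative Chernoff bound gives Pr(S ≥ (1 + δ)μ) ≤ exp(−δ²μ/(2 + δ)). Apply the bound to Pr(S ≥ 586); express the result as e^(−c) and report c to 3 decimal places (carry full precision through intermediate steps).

Write 586 = (1 + δ)μ, so δ = 586/321.86 − 1 = 0.8206674…
Then the exponent is δ²μ/(2 + δ) = (586 − μ)² / (μ·(2 + δ)) = 76.850990.

76.851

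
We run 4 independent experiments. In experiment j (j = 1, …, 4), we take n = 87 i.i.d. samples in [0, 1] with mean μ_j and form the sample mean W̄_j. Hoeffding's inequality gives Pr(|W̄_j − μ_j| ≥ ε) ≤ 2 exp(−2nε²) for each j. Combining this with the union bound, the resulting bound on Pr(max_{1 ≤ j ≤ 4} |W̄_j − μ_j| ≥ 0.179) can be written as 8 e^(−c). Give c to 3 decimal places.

Union bound over the 4 events: Pr(max_{1 ≤ j ≤ 4} |W̄_j − μ_j| ≥ 0.179) ≤ 4·2·exp(−2nε²) = 8 exp(−2·87·0.179²).
So c = 2·87·0.179² = 5.5751.

5.575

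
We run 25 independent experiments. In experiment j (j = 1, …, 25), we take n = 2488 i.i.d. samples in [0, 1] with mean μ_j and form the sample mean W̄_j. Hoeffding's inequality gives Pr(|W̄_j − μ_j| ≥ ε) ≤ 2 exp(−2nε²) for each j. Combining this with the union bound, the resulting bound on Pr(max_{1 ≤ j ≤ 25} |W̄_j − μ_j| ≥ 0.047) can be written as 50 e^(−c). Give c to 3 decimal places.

10.992

Union bound over the 25 events: Pr(max_{1 ≤ j ≤ 25} |W̄_j − μ_j| ≥ 0.047) ≤ 25·2·exp(−2nε²) = 50 exp(−2·2488·0.047²).
So c = 2·2488·0.047² = 10.9920.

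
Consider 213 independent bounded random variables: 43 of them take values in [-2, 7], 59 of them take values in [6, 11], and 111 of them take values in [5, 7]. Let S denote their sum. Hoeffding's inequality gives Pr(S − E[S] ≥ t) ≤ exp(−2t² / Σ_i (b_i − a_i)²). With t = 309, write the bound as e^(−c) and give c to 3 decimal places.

35.350

Σ(b_i − a_i)² = 43·9² + 59·5² + 111·2² = 5402.
c = 2t² / 5402 = 2·309² / 5402 = 35.3502.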